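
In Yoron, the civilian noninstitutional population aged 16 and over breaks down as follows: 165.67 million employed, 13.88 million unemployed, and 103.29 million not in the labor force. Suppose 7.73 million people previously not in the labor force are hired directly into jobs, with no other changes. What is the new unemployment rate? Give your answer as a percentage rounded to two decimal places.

New unemployment rate ≈ 7.41%.

Initially, labor force = 165.67 + 13.88 = 179.55 million, so u = 13.88/179.55 = 7.73%.
After the change, employed and labor force both rise by 7.73; unemployed unchanged → E = 173.40, U = 13.88, labor force = 187.28 million.
New unemployment rate = 13.88 / 187.28 = 7.41%.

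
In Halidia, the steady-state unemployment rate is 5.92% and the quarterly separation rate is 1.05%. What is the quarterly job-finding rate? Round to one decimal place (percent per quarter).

Job-finding rate ≈ 16.7% per quarter.

From u* = s/(s+f): f = s·(1−u)/u.
f = 1.05 × (1 − 0.0592) / 0.0592 = 0.9878 / 0.0592 ≈ 16.7% per quarter.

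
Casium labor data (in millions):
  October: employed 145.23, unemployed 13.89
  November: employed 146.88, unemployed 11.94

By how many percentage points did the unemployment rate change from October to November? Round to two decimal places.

October: labor force = 145.23 + 13.89 = 159.12; u = 13.89/159.12 = 8.73%.
November: labor force = 146.88 + 11.94 = 158.82; u = 11.94/158.82 = 7.52%.
Change = 7.52% − 8.73% = −1.21 pp.

The unemployment rate changed by −1.21 percentage points.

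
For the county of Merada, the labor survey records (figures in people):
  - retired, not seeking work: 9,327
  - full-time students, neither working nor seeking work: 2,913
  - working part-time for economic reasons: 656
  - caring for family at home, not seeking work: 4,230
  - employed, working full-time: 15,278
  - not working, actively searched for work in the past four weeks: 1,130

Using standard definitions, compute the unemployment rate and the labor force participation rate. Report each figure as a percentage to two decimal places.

Unemployment rate ≈ 6.62%; labor force participation rate ≈ 50.89%.

Employed = 656 + 15,278 = 15,934 (anyone who worked, including part-time for economic reasons, counts as employed).
Unemployed = 1,130.
Labor force = 15,934 + 1,130 = 17,064.
Not in labor force = 9,327 + 2,913 + 4,230 = 16,470 (those not working and not actively searching are outside the labor force).
Civilian working-age population = 17,064 + 16,470 = 33,534.
Unemployment rate = 1,130 / 17,064 = 6.62%.
Labor force participation rate = 17,064 / 33,534 = 50.89%.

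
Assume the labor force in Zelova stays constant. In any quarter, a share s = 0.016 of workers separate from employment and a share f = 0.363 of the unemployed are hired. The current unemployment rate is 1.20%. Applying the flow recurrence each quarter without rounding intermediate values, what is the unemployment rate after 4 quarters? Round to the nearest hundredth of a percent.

Unemployment rate after four quarters ≈ 3.77%.

With a fixed labor force, u_{t+1} = u_t + s·(1−u_t) − f·u_t = u_t·(1−s−f) + s.
Here 1−s−f = 0.621 and s = 0.016.
u_1 = 0.012000 × 0.621 + 0.016 = 0.023452.
u_2 = 0.023452 × 0.621 + 0.016 = 0.030564.
u_3 = 0.030564 × 0.621 + 0.016 = 0.034980.
u_4 = 0.034980 × 0.621 + 0.016 = 0.037723.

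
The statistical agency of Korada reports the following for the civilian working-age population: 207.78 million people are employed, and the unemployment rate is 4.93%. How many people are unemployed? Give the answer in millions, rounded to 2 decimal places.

About 10.77 million are unemployed.

Let U be the number unemployed. The labor force is E + U, and U/(E+U) = 0.0493.
So U = 0.0493 × 207.78 / (1 − 0.0493) = 10.2436 / 0.9507 ≈ 10.77 million.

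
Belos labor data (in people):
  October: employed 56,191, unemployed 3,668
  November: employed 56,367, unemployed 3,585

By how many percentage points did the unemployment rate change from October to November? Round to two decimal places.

The unemployment rate changed by −0.15 percentage points.

October: labor force = 56,191 + 3,668 = 59,859; u = 3,668/59,859 = 6.13%.
November: labor force = 56,367 + 3,585 = 59,952; u = 3,585/59,952 = 5.98%.
Change = 5.98% − 6.13% = −0.15 pp.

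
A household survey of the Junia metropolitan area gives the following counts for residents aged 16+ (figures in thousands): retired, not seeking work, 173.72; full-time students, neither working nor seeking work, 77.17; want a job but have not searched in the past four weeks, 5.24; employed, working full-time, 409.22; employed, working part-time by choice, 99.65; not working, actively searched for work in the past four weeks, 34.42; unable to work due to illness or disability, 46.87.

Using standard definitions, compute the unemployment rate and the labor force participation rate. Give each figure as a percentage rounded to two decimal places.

Unemployment rate ≈ 6.34%; labor force participation rate ≈ 64.20%.

Employed = 409.22 + 99.65 = 508.87 thousand.
Unemployed = 34.42 thousand.
Labor force = 508.87 + 34.42 = 543.29 thousand.
Not in labor force = 173.72 + 77.17 + 5.24 + 46.87 = 303.00 thousand (those not working and not actively searching are outside the labor force — including those who want a job but have given up searching).
Civilian working-age population = 543.29 + 303.00 = 846.29 thousand.
Unemployment rate = 34.42 / 543.29 = 6.34%.
Labor force participation rate = 543.29 / 846.29 = 64.20%.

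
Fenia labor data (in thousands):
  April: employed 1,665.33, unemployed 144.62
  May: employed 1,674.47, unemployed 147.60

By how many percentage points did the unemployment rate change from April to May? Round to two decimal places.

April: labor force = 1,665.33 + 144.62 = 1,809.95; u = 144.62/1,809.95 = 7.99%.
May: labor force = 1,674.47 + 147.60 = 1,822.07; u = 147.60/1,822.07 = 8.10%.
Change = 8.10% − 7.99% = +0.11 pp.

The unemployment rate changed by +0.11 percentage points.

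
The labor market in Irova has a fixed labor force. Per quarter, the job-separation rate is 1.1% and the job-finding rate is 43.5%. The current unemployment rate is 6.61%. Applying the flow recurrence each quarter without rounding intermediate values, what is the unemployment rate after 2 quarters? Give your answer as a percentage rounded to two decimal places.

Unemployment rate after two quarters ≈ 3.74%.

With a fixed labor force, u_{t+1} = u_t + s·(1−u_t) − f·u_t = u_t·(1−s−f) + s.
Here 1−s−f = 0.554 and s = 0.011.
u_1 = 0.066100 × 0.554 + 0.011 = 0.047619.
u_2 = 0.047619 × 0.554 + 0.011 = 0.037381.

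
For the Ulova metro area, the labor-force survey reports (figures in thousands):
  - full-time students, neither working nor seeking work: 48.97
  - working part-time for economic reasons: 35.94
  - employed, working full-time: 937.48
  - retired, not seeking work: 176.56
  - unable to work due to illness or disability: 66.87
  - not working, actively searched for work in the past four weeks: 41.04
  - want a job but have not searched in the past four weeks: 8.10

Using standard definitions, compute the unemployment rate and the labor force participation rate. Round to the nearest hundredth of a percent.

Employed = 35.94 + 937.48 = 973.42 thousand (anyone who worked, including part-time for economic reasons, counts as employed).
Unemployed = 41.04 thousand.
Labor force = 973.42 + 41.04 = 1,014.46 thousand.
Not in labor force = 48.97 + 176.56 + 66.87 + 8.10 = 300.50 thousand (those not working and not actively searching are outside the labor force — including those who want a job but have given up searching).
Civilian working-age population = 1,014.46 + 300.50 = 1,314.96 thousand.
Unemployment rate = 41.04 / 1,014.46 = 4.05%.
Labor force participation rate = 1,014.46 / 1,314.96 = 77.15%.

Unemployment rate ≈ 4.05%; labor force participation rate ≈ 77.15%.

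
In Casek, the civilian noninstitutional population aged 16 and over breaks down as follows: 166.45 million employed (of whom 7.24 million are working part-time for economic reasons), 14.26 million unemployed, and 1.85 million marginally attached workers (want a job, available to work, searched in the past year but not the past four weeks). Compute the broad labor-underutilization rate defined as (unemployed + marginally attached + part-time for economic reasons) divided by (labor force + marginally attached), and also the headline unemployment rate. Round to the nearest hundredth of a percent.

Broad underutilization rate ≈ 12.79%; headline unemployment rate ≈ 7.89%.

Labor force = 166.45 + 14.26 = 180.71 million.
Numerator = 14.26 + 1.85 + 7.24 = 23.35 million.
Denominator = 180.71 + 1.85 = 182.56 million.
Broad rate = 23.35 / 182.56 = 12.79%.
Headline unemployment rate = 14.26 / 180.71 = 7.89%.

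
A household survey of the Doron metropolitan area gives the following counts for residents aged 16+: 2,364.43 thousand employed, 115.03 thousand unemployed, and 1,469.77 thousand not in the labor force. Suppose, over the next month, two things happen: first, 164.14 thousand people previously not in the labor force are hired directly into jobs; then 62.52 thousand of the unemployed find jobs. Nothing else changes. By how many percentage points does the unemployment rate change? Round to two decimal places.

The unemployment rate changes by −2.65 percentage points.

Initially, labor force = 2,364.43 + 115.03 = 2,479.46 thousand, so u = 115.03/2,479.46 = 4.64%.
After the first change, employed and labor force both rise by 164.14; unemployed unchanged → E = 2,528.57, U = 115.03, labor force = 2,643.60 thousand.
After the second change, unemployed falls and employed rises by 62.52; labor force unchanged → E = 2,591.09, U = 52.51, labor force = 2,643.60 thousand.
New unemployment rate = 52.51 / 2,643.60 = 1.99%.
Change = 1.99% − 4.64% = −2.65 percentage points.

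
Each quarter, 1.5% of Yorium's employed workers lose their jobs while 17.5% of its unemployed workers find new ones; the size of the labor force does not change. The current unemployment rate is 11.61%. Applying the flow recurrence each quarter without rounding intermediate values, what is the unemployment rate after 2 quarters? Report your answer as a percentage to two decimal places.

With a fixed labor force, u_{t+1} = u_t + s·(1−u_t) − f·u_t = u_t·(1−s−f) + s.
Here 1−s−f = 0.810 and s = 0.015.
u_1 = 0.116100 × 0.810 + 0.015 = 0.109041.
u_2 = 0.109041 × 0.810 + 0.015 = 0.103323.

Unemployment rate after two quarters ≈ 10.33%.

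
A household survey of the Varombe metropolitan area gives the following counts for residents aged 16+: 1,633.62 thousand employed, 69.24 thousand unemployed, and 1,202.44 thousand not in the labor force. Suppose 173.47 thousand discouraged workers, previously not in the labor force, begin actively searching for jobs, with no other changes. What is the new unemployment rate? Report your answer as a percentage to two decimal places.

Initially, labor force = 1,633.62 + 69.24 = 1,702.86 thousand, so u = 69.24/1,702.86 = 4.07%.
After the change, unemployed and labor force both rise by 173.47 → E = 1,633.62, U = 242.71, labor force = 1,876.33 thousand.
New unemployment rate = 242.71 / 1,876.33 = 12.94%.

New unemployment rate ≈ 12.94%.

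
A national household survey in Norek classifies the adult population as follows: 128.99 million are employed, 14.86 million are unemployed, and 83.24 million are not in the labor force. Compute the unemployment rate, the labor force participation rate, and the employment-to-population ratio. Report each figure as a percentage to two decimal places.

Labor force = employed + unemployed = 128.99 + 14.86 = 143.85 million.
Working-age population = 143.85 + 83.24 = 227.09 million.
Unemployment rate = 14.86 / 143.85 = 10.33%.
Labor force participation rate = 143.85 / 227.09 = 63.34%.
Employment-population ratio = 128.99 / 227.09 = 56.80%.

Unemployment rate ≈ 10.33%; labor force participation rate ≈ 63.34%; employment-population ratio ≈ 56.80%.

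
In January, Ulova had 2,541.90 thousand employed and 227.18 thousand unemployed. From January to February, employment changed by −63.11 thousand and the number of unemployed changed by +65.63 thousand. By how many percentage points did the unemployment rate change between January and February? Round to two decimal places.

January: labor force = 2,541.90 + 227.18 = 2,769.08; u = 227.18/2,769.08 = 8.20%.
February: labor force = 2,478.79 + 292.81 = 2,771.60; u = 292.81/2,771.60 = 10.56%.
Change = 10.56% − 8.20% = +2.36 pp.

The unemployment rate changed by +2.36 percentage points.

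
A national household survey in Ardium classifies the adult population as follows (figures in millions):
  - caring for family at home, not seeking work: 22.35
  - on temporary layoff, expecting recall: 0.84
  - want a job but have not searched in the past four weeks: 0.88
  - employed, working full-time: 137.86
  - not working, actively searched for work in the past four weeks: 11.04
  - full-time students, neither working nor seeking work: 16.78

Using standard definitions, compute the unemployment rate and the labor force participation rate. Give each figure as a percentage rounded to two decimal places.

Unemployment rate ≈ 7.93%; labor force participation rate ≈ 78.91%.

Employed = 137.86 million.
Unemployed = 0.84 + 11.04 = 11.88 million (jobless and actively searching, or on temporary layoff).
Labor force = 137.86 + 11.88 = 149.74 million.
Not in labor force = 22.35 + 0.88 + 16.78 = 40.01 million (those not working and not actively searching are outside the labor force — including those who want a job but have given up searching).
Civilian working-age population = 149.74 + 40.01 = 189.75 million.
Unemployment rate = 11.88 / 149.74 = 7.93%.
Labor force participation rate = 149.74 / 189.75 = 78.91%.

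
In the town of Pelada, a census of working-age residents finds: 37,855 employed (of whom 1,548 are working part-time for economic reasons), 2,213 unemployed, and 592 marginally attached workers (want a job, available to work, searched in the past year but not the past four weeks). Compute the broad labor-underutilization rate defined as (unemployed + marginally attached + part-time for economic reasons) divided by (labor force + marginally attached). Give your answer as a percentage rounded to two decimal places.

Broad underutilization rate ≈ 10.71%.

Labor force = 37,855 + 2,213 = 40,068.
Numerator = 2,213 + 592 + 1,548 = 4,353.
Denominator = 40,068 + 592 = 40,660.
Broad rate = 4,353 / 40,660 = 10.71%.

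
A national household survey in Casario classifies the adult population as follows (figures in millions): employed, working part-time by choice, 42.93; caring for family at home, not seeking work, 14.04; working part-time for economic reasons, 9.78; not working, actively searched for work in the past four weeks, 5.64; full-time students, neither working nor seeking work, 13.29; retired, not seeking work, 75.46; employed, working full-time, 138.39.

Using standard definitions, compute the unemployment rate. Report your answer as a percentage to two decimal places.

Employed = 42.93 + 9.78 + 138.39 = 191.10 million (anyone who worked, including part-time for economic reasons, counts as employed).
Unemployed = 5.64 million.
Labor force = 191.10 + 5.64 = 196.74 million.
Unemployment rate = 5.64 / 196.74 = 2.87%.

Unemployment rate ≈ 2.87%.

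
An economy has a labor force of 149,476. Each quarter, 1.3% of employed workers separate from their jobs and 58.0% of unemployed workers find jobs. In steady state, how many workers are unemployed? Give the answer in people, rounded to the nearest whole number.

About 3,277 are unemployed in steady state.

Steady-state unemployment rate u* = s/(s+f) = 1.3/(1.3+58.0) = 0.021922.
Unemployed = u* × labor force = 0.021922 × 149,476 ≈ 3,277.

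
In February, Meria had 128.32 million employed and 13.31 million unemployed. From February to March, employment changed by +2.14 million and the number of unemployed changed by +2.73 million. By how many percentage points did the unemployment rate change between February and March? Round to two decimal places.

February: labor force = 128.32 + 13.31 = 141.63; u = 13.31/141.63 = 9.40%.
March: labor force = 130.46 + 16.04 = 146.50; u = 16.04/146.50 = 10.95%.
Change = 10.95% − 9.40% = +1.55 pp.

The unemployment rate changed by +1.55 percentage points.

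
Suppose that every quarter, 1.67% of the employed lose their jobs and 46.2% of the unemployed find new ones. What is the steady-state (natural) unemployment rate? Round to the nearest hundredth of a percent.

At steady state the flows balance: s·E = f·U, so U/(E+U) = s/(s+f).
u* = 1.67 / (1.67 + 46.2) = 1.67 / 47.87 = 3.49%.

Steady-state unemployment rate ≈ 3.49%.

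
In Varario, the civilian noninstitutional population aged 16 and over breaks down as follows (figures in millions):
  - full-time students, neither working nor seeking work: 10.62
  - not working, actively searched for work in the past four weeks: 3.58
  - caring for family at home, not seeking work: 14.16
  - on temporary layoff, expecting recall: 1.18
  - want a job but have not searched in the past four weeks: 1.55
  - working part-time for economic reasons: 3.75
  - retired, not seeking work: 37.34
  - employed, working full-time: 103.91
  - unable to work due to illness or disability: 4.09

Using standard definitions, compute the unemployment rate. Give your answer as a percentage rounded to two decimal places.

Employed = 3.75 + 103.91 = 107.66 million (anyone who worked, including part-time for economic reasons, counts as employed).
Unemployed = 3.58 + 1.18 = 4.76 million (jobless and actively searching, or on temporary layoff).
Labor force = 107.66 + 4.76 = 112.42 million.
Unemployment rate = 4.76 / 112.42 = 4.23%.

Unemployment rate ≈ 4.23%.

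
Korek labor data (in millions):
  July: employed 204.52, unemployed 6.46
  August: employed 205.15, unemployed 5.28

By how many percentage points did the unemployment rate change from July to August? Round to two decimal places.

July: labor force = 204.52 + 6.46 = 210.98; u = 6.46/210.98 = 3.06%.
August: labor force = 205.15 + 5.28 = 210.43; u = 5.28/210.43 = 2.51%.
Change = 2.51% − 3.06% = −0.55 pp.

The unemployment rate changed by −0.55 percentage points.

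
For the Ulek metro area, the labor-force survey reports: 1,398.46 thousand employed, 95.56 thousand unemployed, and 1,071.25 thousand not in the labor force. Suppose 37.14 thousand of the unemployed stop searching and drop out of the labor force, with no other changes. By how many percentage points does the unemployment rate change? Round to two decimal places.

Initially, labor force = 1,398.46 + 95.56 = 1,494.02 thousand, so u = 95.56/1,494.02 = 6.40%.
After the change, unemployed and labor force both fall by 37.14 → E = 1,398.46, U = 58.42, labor force = 1,456.88 thousand.
New unemployment rate = 58.42 / 1,456.88 = 4.01%.
Change = 4.01% − 6.40% = −2.39 percentage points.

The unemployment rate changes by −2.39 percentage points.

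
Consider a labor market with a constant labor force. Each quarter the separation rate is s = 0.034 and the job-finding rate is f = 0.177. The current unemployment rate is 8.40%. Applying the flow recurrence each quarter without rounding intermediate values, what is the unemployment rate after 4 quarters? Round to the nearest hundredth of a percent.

Unemployment rate after four quarters ≈ 13.12%.

With a fixed labor force, u_{t+1} = u_t + s·(1−u_t) − f·u_t = u_t·(1−s−f) + s.
Here 1−s−f = 0.789 and s = 0.034.
u_1 = 0.084000 × 0.789 + 0.034 = 0.100276.
u_2 = 0.100276 × 0.789 + 0.034 = 0.113118.
u_3 = 0.113118 × 0.789 + 0.034 = 0.123250.
u_4 = 0.123250 × 0.789 + 0.034 = 0.131244.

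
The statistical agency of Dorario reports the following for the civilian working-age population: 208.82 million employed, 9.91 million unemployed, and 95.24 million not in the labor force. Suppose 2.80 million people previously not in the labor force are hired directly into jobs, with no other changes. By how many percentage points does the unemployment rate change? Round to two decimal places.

Initially, labor force = 208.82 + 9.91 = 218.73 million, so u = 9.91/218.73 = 4.53%.
After the change, employed and labor force both rise by 2.80; unemployed unchanged → E = 211.62, U = 9.91, labor force = 221.53 million.
New unemployment rate = 9.91 / 221.53 = 4.47%.
Change = 4.47% − 4.53% = −0.06 percentage points.

The unemployment rate changes by −0.06 percentage points.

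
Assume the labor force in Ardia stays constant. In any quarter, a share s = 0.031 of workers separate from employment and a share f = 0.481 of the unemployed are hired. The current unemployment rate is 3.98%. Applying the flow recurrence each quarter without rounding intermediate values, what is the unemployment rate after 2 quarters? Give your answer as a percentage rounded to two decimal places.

Unemployment rate after two quarters ≈ 5.56%.

With a fixed labor force, u_{t+1} = u_t + s·(1−u_t) − f·u_t = u_t·(1−s−f) + s.
Here 1−s−f = 0.488 and s = 0.031.
u_1 = 0.039800 × 0.488 + 0.031 = 0.050422.
u_2 = 0.050422 × 0.488 + 0.031 = 0.055606.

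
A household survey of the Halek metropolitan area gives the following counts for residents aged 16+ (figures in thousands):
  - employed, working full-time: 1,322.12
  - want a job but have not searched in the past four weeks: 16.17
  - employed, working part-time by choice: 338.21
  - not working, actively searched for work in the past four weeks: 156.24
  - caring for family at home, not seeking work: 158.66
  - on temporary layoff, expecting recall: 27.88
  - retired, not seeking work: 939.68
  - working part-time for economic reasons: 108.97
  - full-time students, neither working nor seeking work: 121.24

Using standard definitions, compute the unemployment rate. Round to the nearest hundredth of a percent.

Unemployment rate ≈ 9.43%.

Employed = 1,322.12 + 338.21 + 108.97 = 1,769.30 thousand (anyone who worked, including part-time for economic reasons, counts as employed).
Unemployed = 156.24 + 27.88 = 184.12 thousand (jobless and actively searching, or on temporary layoff).
Labor force = 1,769.30 + 184.12 = 1,953.42 thousand.
Unemployment rate = 184.12 / 1,953.42 = 9.43%.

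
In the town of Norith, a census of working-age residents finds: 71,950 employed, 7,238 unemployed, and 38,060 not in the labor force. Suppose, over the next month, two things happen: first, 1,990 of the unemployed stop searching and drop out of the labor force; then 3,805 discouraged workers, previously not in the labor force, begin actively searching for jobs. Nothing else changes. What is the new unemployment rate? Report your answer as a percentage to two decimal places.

New unemployment rate ≈ 11.18%.

Initially, labor force = 71,950 + 7,238 = 79,188, so u = 7,238/79,188 = 9.14%.
After the first change, unemployed and labor force both fall by 1,990 → E = 71,950, U = 5,248, labor force = 77,198.
After the second change, unemployed and labor force both rise by 3,805 → E = 71,950, U = 9,053, labor force = 81,003.
New unemployment rate = 9,053 / 81,003 = 11.18%.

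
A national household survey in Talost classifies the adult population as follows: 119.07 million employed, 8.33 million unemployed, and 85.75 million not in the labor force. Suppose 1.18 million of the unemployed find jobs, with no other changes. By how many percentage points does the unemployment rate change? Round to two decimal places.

Initially, labor force = 119.07 + 8.33 = 127.40 million, so u = 8.33/127.40 = 6.54%.
After the change, unemployed falls and employed rises by 1.18; labor force unchanged → E = 120.25, U = 7.15, labor force = 127.40 million.
New unemployment rate = 7.15 / 127.40 = 5.61%.
Change = 5.61% − 6.54% = −0.93 percentage points.

The unemployment rate changes by −0.93 percentage points.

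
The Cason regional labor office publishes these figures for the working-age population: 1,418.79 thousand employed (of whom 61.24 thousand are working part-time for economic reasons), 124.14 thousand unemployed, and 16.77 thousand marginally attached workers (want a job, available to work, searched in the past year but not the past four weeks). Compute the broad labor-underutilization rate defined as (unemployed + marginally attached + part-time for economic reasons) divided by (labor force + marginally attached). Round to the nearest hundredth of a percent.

Broad underutilization rate ≈ 12.96%.

Labor force = 1,418.79 + 124.14 = 1,542.93 thousand.
Numerator = 124.14 + 16.77 + 61.24 = 202.15 thousand.
Denominator = 1,542.93 + 16.77 = 1,559.70 thousand.
Broad rate = 202.15 / 1,559.70 = 12.96%.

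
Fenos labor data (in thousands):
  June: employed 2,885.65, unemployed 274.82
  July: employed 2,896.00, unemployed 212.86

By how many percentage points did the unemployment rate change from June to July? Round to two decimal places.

The unemployment rate changed by −1.85 percentage points.

June: labor force = 2,885.65 + 274.82 = 3,160.47; u = 274.82/3,160.47 = 8.70%.
July: labor force = 2,896.00 + 212.86 = 3,108.86; u = 212.86/3,108.86 = 6.85%.
Change = 6.85% − 8.70% = −1.85 pp.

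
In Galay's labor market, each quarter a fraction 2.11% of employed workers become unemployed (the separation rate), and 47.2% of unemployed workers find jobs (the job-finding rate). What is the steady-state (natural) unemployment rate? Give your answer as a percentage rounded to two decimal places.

At steady state the flows balance: s·E = f·U, so U/(E+U) = s/(s+f).
u* = 2.11 / (2.11 + 47.2) = 2.11 / 49.31 = 4.28%.

Steady-state unemployment rate ≈ 4.28%.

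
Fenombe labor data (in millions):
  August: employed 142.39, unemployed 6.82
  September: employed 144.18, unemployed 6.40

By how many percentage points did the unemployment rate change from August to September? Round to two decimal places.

August: labor force = 142.39 + 6.82 = 149.21; u = 6.82/149.21 = 4.57%.
September: labor force = 144.18 + 6.40 = 150.58; u = 6.40/150.58 = 4.25%.
Change = 4.25% − 4.57% = −0.32 pp.

The unemployment rate changed by −0.32 percentage points.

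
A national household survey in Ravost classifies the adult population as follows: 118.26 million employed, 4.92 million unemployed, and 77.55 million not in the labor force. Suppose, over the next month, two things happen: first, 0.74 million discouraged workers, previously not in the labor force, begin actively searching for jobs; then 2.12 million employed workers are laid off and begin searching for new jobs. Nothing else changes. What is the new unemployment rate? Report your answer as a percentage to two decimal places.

New unemployment rate ≈ 6.28%.

Initially, labor force = 118.26 + 4.92 = 123.18 million, so u = 4.92/123.18 = 3.99%.
After the first change, unemployed and labor force both rise by 0.74 → E = 118.26, U = 5.66, labor force = 123.92 million.
After the second change, employed falls and unemployed rises by 2.12; labor force unchanged → E = 116.14, U = 7.78, labor force = 123.92 million.
New unemployment rate = 7.78 / 123.92 = 6.28%.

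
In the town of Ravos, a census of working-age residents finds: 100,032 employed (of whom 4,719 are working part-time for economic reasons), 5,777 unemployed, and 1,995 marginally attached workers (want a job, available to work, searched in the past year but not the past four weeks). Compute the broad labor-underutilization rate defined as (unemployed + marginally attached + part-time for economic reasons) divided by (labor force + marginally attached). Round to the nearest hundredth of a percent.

Labor force = 100,032 + 5,777 = 105,809.
Numerator = 5,777 + 1,995 + 4,719 = 12,491.
Denominator = 105,809 + 1,995 = 107,804.
Broad rate = 12,491 / 107,804 = 11.59%.

Broad underutilization rate ≈ 11.59%.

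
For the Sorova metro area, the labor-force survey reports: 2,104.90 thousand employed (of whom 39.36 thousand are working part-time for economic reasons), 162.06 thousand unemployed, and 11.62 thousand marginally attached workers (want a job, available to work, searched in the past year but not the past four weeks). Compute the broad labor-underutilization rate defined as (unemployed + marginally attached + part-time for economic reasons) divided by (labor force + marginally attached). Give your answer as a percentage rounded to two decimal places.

Labor force = 2,104.90 + 162.06 = 2,266.96 thousand.
Numerator = 162.06 + 11.62 + 39.36 = 213.04 thousand.
Denominator = 2,266.96 + 11.62 = 2,278.58 thousand.
Broad rate = 213.04 / 2,278.58 = 9.35%.

Broad underutilization rate ≈ 9.35%.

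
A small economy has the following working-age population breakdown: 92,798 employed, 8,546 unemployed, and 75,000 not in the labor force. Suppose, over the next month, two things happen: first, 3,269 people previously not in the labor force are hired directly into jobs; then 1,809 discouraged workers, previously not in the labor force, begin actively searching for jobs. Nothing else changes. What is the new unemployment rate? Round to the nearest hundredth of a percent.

Initially, labor force = 92,798 + 8,546 = 101,344, so u = 8,546/101,344 = 8.43%.
After the first change, employed and labor force both rise by 3,269; unemployed unchanged → E = 96,067, U = 8,546, labor force = 104,613.
After the second change, unemployed and labor force both rise by 1,809 → E = 96,067, U = 10,355, labor force = 106,422.
New unemployment rate = 10,355 / 106,422 = 9.73%.

New unemployment rate ≈ 9.73%.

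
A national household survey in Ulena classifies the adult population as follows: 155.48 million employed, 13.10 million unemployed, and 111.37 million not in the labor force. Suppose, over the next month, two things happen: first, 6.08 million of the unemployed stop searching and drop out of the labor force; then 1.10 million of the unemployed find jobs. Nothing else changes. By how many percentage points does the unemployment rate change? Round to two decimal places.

The unemployment rate changes by −4.13 percentage points.

Initially, labor force = 155.48 + 13.10 = 168.58 million, so u = 13.10/168.58 = 7.77%.
After the first change, unemployed and labor force both fall by 6.08 → E = 155.48, U = 7.02, labor force = 162.50 million.
After the second change, unemployed falls and employed rises by 1.10; labor force unchanged → E = 156.58, U = 5.92, labor force = 162.50 million.
New unemployment rate = 5.92 / 162.50 = 3.64%.
Change = 3.64% − 7.77% = −4.13 percentage points.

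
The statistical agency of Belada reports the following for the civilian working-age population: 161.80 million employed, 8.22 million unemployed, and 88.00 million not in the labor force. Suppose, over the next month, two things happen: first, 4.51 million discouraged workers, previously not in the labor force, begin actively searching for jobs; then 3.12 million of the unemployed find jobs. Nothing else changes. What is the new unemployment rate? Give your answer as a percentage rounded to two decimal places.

Initially, labor force = 161.80 + 8.22 = 170.02 million, so u = 8.22/170.02 = 4.83%.
After the first change, unemployed and labor force both rise by 4.51 → E = 161.80, U = 12.73, labor force = 174.53 million.
After the second change, unemployed falls and employed rises by 3.12; labor force unchanged → E = 164.92, U = 9.61, labor force = 174.53 million.
New unemployment rate = 9.61 / 174.53 = 5.51%.

New unemployment rate ≈ 5.51%.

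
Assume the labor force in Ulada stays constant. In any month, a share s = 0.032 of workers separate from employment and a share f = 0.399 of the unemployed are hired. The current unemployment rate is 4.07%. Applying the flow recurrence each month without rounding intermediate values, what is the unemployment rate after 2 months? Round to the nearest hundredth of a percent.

With a fixed labor force, u_{t+1} = u_t + s·(1−u_t) − f·u_t = u_t·(1−s−f) + s.
Here 1−s−f = 0.569 and s = 0.032.
u_1 = 0.040700 × 0.569 + 0.032 = 0.055158.
u_2 = 0.055158 × 0.569 + 0.032 = 0.063385.

Unemployment rate after two months ≈ 6.34%.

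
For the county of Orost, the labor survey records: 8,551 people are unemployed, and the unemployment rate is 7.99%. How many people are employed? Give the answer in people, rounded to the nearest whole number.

Labor force = U / u = 8,551 / 0.0799 ≈ 107,021.
Employed = labor force − unemployed = 107,021 − 8,551 = 98,470.

About 98,470 are employed.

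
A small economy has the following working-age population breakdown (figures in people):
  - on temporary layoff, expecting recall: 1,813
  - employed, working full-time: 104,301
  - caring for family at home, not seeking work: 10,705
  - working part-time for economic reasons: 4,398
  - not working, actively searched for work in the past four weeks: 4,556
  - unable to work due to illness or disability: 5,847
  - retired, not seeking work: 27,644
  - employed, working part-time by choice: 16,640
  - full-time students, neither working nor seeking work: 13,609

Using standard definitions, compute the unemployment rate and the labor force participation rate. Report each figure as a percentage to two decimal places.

Unemployment rate ≈ 4.84%; labor force participation rate ≈ 69.50%.

Employed = 104,301 + 4,398 + 16,640 = 125,339 (anyone who worked, including part-time for economic reasons, counts as employed).
Unemployed = 1,813 + 4,556 = 6,369 (jobless and actively searching, or on temporary layoff).
Labor force = 125,339 + 6,369 = 131,708.
Not in labor force = 10,705 + 5,847 + 27,644 + 13,609 = 57,805 (those not working and not actively searching are outside the labor force).
Civilian working-age population = 131,708 + 57,805 = 189,513.
Unemployment rate = 6,369 / 131,708 = 4.84%.
Labor force participation rate = 131,708 / 189,513 = 69.50%.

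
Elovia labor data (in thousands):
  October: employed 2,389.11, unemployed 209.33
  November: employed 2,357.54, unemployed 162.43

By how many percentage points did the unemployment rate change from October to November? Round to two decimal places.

October: labor force = 2,389.11 + 209.33 = 2,598.44; u = 209.33/2,598.44 = 8.06%.
November: labor force = 2,357.54 + 162.43 = 2,519.97; u = 162.43/2,519.97 = 6.45%.
Change = 6.45% − 8.06% = −1.61 pp.

The unemployment rate changed by −1.61 percentage points.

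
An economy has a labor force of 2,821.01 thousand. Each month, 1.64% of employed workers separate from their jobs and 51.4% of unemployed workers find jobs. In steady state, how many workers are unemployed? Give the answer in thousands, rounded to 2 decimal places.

About 87.23 thousand are unemployed in steady state.

Steady-state unemployment rate u* = s/(s+f) = 1.64/(1.64+51.4) = 0.030920.
Unemployed = u* × labor force = 0.030920 × 2,821.01 ≈ 87.23 thousand.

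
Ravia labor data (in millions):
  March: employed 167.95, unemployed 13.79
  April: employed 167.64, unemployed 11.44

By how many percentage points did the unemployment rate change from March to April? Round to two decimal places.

March: labor force = 167.95 + 13.79 = 181.74; u = 13.79/181.74 = 7.59%.
April: labor force = 167.64 + 11.44 = 179.08; u = 11.44/179.08 = 6.39%.
Change = 6.39% − 7.59% = −1.20 pp.

The unemployment rate changed by −1.20 percentage points.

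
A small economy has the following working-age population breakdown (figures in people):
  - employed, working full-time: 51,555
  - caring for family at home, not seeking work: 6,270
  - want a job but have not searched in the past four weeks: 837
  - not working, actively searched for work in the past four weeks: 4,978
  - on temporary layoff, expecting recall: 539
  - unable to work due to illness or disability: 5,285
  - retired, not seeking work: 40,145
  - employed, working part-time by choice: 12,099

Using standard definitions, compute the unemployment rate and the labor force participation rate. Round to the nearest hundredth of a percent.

Unemployment rate ≈ 7.98%; labor force participation rate ≈ 56.83%.

Employed = 51,555 + 12,099 = 63,654.
Unemployed = 4,978 + 539 = 5,517 (jobless and actively searching, or on temporary layoff).
Labor force = 63,654 + 5,517 = 69,171.
Not in labor force = 6,270 + 837 + 5,285 + 40,145 = 52,537 (those not working and not actively searching are outside the labor force — including those who want a job but have given up searching).
Civilian working-age population = 69,171 + 52,537 = 121,708.
Unemployment rate = 5,517 / 69,171 = 7.98%.
Labor force participation rate = 69,171 / 121,708 = 56.83%.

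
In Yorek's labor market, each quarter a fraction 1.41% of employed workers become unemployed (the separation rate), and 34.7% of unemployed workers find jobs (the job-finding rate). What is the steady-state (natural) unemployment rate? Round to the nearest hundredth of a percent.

Steady-state unemployment rate ≈ 3.90%.

At steady state the flows balance: s·E = f·U, so U/(E+U) = s/(s+f).
u* = 1.41 / (1.41 + 34.7) = 1.41 / 36.11 = 3.90%.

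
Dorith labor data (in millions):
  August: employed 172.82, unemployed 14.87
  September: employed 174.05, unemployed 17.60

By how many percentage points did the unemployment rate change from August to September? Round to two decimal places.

August: labor force = 172.82 + 14.87 = 187.69; u = 14.87/187.69 = 7.92%.
September: labor force = 174.05 + 17.60 = 191.65; u = 17.60/191.65 = 9.18%.
Change = 9.18% − 7.92% = +1.26 pp.

The unemployment rate changed by +1.26 percentage points.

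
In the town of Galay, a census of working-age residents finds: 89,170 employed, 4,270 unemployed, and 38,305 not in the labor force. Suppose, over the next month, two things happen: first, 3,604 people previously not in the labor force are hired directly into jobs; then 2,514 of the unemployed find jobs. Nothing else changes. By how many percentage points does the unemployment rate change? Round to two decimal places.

Initially, labor force = 89,170 + 4,270 = 93,440, so u = 4,270/93,440 = 4.57%.
After the first change, employed and labor force both rise by 3,604; unemployed unchanged → E = 92,774, U = 4,270, labor force = 97,044.
After the second change, unemployed falls and employed rises by 2,514; labor force unchanged → E = 95,288, U = 1,756, labor force = 97,044.
New unemployment rate = 1,756 / 97,044 = 1.81%.
Change = 1.81% − 4.57% = −2.76 percentage points.

The unemployment rate changes by −2.76 percentage points.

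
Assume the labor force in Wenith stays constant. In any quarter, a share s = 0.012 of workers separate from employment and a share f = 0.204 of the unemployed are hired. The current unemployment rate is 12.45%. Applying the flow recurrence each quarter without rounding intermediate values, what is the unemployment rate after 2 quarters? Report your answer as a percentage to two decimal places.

Unemployment rate after two quarters ≈ 9.79%.

With a fixed labor force, u_{t+1} = u_t + s·(1−u_t) − f·u_t = u_t·(1−s−f) + s.
Here 1−s−f = 0.784 and s = 0.012.
u_1 = 0.124500 × 0.784 + 0.012 = 0.109608.
u_2 = 0.109608 × 0.784 + 0.012 = 0.097933.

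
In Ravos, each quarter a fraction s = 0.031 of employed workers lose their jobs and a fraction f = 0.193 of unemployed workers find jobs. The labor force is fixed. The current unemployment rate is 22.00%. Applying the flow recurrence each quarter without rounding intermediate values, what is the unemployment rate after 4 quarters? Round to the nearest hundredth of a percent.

Unemployment rate after four quarters ≈ 16.80%.

With a fixed labor force, u_{t+1} = u_t + s·(1−u_t) − f·u_t = u_t·(1−s−f) + s.
Here 1−s−f = 0.776 and s = 0.031.
u_1 = 0.220000 × 0.776 + 0.031 = 0.201720.
u_2 = 0.201720 × 0.776 + 0.031 = 0.187535.
u_3 = 0.187535 × 0.776 + 0.031 = 0.176527.
u_4 = 0.176527 × 0.776 + 0.031 = 0.167985.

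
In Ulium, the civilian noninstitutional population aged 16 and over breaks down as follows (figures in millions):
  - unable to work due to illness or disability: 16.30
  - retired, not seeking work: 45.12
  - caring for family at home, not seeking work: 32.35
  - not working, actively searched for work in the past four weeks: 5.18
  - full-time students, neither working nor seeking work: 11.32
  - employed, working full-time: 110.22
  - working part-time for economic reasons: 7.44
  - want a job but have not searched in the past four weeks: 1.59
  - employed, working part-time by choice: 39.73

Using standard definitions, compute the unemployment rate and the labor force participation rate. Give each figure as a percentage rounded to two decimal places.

Employed = 110.22 + 7.44 + 39.73 = 157.39 million (anyone who worked, including part-time for economic reasons, counts as employed).
Unemployed = 5.18 million.
Labor force = 157.39 + 5.18 = 162.57 million.
Not in labor force = 16.30 + 45.12 + 32.35 + 11.32 + 1.59 = 106.68 million (those not working and not actively searching are outside the labor force — including those who want a job but have given up searching).
Civilian working-age population = 162.57 + 106.68 = 269.25 million.
Unemployment rate = 5.18 / 162.57 = 3.19%.
Labor force participation rate = 162.57 / 269.25 = 60.38%.

Unemployment rate ≈ 3.19%; labor force participation rate ≈ 60.38%.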